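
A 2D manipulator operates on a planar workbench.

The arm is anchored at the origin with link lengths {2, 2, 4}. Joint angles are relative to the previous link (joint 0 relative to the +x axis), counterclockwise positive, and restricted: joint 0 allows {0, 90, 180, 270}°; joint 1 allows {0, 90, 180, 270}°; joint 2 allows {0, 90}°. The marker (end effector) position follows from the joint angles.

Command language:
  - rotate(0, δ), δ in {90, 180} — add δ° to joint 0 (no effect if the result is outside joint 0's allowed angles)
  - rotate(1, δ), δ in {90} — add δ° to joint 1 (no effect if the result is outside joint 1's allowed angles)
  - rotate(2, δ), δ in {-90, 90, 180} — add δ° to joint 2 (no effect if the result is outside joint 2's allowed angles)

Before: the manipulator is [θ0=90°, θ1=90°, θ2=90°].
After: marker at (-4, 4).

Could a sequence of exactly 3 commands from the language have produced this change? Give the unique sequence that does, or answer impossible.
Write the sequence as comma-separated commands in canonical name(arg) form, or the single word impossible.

begin: [θ0=90°, θ1=90°, θ2=90°]
[1] after rotate(1, 90): [θ0=90°, θ1=180°, θ2=90°]
[2] after rotate(1, 90): [θ0=90°, θ1=270°, θ2=90°]
[3] after rotate(1, 90): [θ0=90°, θ1=0°, θ2=90°]
all 216 alternatives checked — unique.

rotate(1, 90), rotate(1, 90), rotate(1, 90)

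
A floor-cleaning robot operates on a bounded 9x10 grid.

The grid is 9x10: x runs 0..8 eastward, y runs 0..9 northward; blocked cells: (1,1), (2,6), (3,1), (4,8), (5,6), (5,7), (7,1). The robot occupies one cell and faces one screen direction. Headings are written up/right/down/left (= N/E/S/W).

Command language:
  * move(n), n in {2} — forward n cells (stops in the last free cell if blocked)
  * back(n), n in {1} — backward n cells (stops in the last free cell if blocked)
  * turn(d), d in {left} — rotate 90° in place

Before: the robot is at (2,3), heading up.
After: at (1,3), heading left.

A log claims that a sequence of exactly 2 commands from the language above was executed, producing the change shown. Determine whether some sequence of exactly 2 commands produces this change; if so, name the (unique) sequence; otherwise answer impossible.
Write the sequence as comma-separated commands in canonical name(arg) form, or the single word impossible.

every 2-command combo misses the target.

impossible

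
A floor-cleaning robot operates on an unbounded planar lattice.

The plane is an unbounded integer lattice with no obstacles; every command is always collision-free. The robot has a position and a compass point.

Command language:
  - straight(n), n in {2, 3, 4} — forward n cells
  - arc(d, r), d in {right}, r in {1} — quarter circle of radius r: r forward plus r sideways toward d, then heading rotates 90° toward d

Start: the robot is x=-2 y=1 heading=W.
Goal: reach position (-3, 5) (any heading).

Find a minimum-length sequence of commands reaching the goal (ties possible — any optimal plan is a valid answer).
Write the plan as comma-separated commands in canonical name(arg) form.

arc(right, 1), straight(3)

from: x=-2 y=1 heading=W
[1] after arc(right, 1): x=-3 y=2 heading=N
[2] after straight(3): x=-3 y=5 heading=N
minimal: 2 command(s), checked below 2.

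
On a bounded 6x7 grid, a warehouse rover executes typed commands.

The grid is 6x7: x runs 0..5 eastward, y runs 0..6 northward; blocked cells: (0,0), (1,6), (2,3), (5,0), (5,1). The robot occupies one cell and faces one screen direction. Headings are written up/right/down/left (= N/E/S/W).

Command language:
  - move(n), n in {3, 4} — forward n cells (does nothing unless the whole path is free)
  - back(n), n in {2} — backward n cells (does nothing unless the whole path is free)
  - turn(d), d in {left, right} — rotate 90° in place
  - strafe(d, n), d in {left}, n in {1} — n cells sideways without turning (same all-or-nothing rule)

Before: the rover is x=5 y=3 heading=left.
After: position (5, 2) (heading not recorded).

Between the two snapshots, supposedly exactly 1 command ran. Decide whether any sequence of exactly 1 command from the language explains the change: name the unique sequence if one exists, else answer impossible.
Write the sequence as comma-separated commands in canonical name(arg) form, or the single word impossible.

strafe(left, 1)

initial: x=5 y=3 heading=left
t=1 strafe(left, 1) ⇒ x=5 y=2 heading=left
uniquely the one of 6 1-step routes that fits.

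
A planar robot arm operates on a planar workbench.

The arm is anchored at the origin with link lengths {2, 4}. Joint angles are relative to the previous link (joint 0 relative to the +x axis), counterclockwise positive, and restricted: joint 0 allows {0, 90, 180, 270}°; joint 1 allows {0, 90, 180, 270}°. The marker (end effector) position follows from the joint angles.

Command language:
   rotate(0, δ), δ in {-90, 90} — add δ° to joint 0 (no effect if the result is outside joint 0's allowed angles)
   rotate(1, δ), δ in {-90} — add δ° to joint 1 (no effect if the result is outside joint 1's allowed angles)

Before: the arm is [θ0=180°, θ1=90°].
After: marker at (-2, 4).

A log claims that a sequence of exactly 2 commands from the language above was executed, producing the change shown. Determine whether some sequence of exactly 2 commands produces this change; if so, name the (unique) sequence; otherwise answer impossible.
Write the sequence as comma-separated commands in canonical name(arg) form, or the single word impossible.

t0: [θ0=180°, θ1=90°]
step 1 (rotate(1, -90)): [θ0=180°, θ1=0°]
step 2 (rotate(1, -90)): [θ0=180°, θ1=270°]
no rival 2-sequence matches.

rotate(1, -90), rotate(1, -90)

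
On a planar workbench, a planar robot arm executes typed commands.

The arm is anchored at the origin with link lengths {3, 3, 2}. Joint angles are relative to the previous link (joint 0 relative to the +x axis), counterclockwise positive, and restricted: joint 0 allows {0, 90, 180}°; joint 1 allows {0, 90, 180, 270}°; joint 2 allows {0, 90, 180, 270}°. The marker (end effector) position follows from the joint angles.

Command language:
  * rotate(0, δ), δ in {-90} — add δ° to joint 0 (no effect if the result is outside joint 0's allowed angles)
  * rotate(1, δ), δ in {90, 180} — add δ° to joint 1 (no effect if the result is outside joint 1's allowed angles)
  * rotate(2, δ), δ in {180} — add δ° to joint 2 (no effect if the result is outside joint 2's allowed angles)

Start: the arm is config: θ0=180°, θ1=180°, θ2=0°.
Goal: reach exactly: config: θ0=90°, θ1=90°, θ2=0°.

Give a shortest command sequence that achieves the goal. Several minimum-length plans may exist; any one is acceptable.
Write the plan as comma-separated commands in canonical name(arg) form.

from: config: θ0=180°, θ1=180°, θ2=0°
1. rotate(1, 180) → config: θ0=180°, θ1=0°, θ2=0°
2. rotate(1, 90) → config: θ0=180°, θ1=90°, θ2=0°
3. rotate(0, -90) → config: θ0=90°, θ1=90°, θ2=0°
no 2-step plan works, so 3 is optimal.

rotate(1, 180), rotate(1, 90), rotate(0, -90)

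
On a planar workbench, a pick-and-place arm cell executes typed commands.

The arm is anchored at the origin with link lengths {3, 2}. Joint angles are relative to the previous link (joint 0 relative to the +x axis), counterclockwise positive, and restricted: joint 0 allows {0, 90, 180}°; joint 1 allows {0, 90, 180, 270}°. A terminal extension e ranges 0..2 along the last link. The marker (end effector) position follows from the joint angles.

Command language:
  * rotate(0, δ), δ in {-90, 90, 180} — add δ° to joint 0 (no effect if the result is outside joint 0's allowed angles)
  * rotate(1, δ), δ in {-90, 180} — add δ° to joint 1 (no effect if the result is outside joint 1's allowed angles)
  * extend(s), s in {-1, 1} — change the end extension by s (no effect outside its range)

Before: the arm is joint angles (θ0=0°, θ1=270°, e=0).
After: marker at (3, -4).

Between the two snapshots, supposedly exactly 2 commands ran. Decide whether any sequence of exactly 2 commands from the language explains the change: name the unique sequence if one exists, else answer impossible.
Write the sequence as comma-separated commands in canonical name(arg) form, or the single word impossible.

extend(1), extend(1)

from: joint angles (θ0=0°, θ1=270°, e=0)
1. extend(1) → joint angles (θ0=0°, θ1=270°, e=1)
2. extend(1) → joint angles (θ0=0°, θ1=270°, e=2)
all 49 alternatives checked — unique.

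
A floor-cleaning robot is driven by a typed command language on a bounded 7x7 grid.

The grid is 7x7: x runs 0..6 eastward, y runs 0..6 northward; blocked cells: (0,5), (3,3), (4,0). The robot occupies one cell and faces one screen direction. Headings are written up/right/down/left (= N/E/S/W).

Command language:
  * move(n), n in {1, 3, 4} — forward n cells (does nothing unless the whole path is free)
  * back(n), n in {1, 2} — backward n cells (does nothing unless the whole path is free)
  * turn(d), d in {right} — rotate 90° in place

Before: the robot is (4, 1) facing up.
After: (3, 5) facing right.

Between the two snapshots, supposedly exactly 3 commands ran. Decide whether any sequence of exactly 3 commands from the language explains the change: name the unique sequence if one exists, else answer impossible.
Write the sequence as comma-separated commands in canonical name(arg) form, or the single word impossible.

key: order matters: swapping move(4) and back(1) lands elsewhere
start: (4, 1) facing up
t=1 move(4) ⇒ (4, 5) facing up
t=2 turn(right) ⇒ (4, 5) facing right
t=3 back(1) ⇒ (3, 5) facing right
no other 3-command option fits: unique.

move(4), turn(right), back(1)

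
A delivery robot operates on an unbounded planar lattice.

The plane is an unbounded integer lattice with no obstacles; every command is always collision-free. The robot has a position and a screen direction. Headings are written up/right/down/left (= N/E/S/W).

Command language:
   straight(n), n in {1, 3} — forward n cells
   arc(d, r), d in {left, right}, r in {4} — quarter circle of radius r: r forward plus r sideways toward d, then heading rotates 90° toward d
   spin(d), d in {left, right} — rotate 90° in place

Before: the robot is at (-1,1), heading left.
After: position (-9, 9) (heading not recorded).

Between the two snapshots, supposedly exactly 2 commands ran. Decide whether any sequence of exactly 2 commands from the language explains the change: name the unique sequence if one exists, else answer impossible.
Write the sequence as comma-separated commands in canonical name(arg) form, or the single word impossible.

key: order matters: swapping arc(right, 4) and arc(left, 4) lands elsewhere
start: at (-1,1), heading left
step 1 (arc(right, 4)): at (-5,5), heading up
step 2 (arc(left, 4)): at (-9,9), heading left
no other 2-command option fits: unique.

arc(right, 4), arc(left, 4)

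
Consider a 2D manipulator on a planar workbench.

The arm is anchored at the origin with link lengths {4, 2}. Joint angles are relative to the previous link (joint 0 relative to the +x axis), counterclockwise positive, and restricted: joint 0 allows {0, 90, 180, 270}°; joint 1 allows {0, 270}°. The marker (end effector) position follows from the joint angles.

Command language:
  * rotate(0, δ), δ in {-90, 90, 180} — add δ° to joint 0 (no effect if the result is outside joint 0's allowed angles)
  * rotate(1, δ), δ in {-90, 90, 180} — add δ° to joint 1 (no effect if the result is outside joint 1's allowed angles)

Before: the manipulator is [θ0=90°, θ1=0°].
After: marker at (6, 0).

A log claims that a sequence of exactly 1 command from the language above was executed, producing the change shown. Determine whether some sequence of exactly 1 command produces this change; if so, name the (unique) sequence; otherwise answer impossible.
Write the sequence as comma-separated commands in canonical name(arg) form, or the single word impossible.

start: [θ0=90°, θ1=0°]
1. rotate(0, -90) → [θ0=0°, θ1=0°]
uniquely the one of 6 1-step routes that fits.

rotate(0, -90)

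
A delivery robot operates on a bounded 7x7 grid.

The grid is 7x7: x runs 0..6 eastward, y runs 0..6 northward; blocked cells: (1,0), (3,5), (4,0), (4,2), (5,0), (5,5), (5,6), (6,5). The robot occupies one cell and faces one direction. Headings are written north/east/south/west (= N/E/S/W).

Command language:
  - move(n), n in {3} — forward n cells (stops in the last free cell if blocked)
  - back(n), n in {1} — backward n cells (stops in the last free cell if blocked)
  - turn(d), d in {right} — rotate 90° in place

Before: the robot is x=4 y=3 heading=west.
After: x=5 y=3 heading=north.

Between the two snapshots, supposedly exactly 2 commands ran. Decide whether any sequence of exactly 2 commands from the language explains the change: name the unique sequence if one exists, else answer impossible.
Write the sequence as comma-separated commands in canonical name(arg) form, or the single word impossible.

key: cell and facing (now N) both changed — the 2 commands mix motion and turning
initial: x=4 y=3 heading=west
t=1 back(1) ⇒ x=5 y=3 heading=west
t=2 turn(right) ⇒ x=5 y=3 heading=north
no other 2-command option fits: unique.

back(1), turn(right)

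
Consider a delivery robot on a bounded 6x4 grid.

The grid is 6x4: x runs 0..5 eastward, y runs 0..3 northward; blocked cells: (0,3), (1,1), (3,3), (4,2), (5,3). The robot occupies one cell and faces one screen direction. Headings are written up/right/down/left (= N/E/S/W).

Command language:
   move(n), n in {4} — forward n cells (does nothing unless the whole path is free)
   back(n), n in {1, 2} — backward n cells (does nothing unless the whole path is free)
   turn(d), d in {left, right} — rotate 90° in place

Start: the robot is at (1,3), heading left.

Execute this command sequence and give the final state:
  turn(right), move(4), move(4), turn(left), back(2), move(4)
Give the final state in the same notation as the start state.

start: at (1,3), heading left
1. turn(right) → at (1,3), heading up
2. move(4) → at (1,3), heading up
3. move(4) → at (1,3), heading up
4. turn(left) → at (1,3), heading left
5. back(2) → at (1,3), heading left
6. move(4) → at (1,3), heading left

at (1,3), heading left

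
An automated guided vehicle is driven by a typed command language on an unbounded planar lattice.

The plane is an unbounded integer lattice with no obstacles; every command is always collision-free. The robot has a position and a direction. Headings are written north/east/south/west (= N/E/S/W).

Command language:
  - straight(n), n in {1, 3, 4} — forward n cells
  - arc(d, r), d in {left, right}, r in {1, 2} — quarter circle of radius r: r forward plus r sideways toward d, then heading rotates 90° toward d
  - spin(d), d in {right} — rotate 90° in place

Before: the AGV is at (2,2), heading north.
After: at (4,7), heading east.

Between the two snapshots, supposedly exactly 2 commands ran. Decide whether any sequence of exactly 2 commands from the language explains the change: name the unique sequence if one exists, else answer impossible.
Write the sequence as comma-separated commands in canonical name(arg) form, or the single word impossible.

straight(3), arc(right, 2)

key: cell and facing (now E) both changed — the 2 commands mix motion and turning
begin: at (2,2), heading north
1. straight(3) → at (2,5), heading north
2. arc(right, 2) → at (4,7), heading east
uniquely the one of 64 2-step routes that fits.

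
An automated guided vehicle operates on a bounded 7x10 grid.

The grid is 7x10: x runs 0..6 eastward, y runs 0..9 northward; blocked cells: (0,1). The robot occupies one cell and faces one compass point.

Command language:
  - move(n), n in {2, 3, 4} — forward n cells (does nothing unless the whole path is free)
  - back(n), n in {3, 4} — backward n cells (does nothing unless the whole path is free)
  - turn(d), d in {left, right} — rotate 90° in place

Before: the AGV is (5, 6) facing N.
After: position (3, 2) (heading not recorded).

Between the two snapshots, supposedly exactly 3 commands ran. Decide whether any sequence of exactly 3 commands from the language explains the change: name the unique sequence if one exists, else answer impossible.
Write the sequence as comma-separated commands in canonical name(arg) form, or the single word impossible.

back(4), turn(left), move(2)

key: running move(2) before back(4) would end elsewhere — order is forced
initial: (5, 6) facing N
step 1 (back(4)): (5, 2) facing N
step 2 (turn(left)): (5, 2) facing W
step 3 (move(2)): (3, 2) facing W
uniquely the one of 343 3-step routes that fits.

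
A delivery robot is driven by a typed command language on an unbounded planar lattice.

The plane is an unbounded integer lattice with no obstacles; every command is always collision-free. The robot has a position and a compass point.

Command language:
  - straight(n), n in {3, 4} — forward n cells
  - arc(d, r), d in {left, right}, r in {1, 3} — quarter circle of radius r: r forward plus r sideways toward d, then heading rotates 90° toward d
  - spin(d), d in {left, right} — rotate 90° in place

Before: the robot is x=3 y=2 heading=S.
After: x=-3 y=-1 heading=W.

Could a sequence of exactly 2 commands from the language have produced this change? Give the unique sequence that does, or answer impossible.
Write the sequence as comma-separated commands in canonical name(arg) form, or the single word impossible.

key: running straight(3) before arc(right, 3) would end elsewhere — order is forced
begin: x=3 y=2 heading=S
step 1 (arc(right, 3)): x=0 y=-1 heading=W
step 2 (straight(3)): x=-3 y=-1 heading=W
all 64 alternatives checked — unique.

arc(right, 3), straight(3)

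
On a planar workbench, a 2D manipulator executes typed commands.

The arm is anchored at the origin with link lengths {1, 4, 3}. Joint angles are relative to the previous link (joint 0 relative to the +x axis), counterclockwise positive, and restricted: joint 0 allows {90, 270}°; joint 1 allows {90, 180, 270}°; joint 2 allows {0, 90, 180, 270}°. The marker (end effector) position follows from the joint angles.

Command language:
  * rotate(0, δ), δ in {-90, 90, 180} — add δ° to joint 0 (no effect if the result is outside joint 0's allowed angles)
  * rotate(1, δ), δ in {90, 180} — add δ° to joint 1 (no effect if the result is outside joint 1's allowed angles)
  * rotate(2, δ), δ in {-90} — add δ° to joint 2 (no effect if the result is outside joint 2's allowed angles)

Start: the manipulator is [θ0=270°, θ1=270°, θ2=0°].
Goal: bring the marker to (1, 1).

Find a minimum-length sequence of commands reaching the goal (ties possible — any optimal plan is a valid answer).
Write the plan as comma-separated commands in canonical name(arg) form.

rotate(2, -90), rotate(2, -90), rotate(0, 180)

from: [θ0=270°, θ1=270°, θ2=0°]
1. rotate(2, -90) → [θ0=270°, θ1=270°, θ2=270°]
2. rotate(2, -90) → [θ0=270°, θ1=270°, θ2=180°]
3. rotate(0, 180) → [θ0=90°, θ1=270°, θ2=180°]
no 2-step plan works, so 3 is optimal.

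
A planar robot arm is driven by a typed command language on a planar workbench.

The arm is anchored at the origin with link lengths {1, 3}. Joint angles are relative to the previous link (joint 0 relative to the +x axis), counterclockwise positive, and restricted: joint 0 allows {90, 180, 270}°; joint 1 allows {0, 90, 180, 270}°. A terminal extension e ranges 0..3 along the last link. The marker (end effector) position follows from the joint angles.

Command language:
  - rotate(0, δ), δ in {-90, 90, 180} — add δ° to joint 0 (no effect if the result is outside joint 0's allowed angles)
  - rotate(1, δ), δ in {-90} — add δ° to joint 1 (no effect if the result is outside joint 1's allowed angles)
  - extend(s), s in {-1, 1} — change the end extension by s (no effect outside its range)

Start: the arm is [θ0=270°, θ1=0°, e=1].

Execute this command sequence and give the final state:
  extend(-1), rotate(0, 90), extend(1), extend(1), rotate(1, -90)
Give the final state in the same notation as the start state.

t0: [θ0=270°, θ1=0°, e=1]
[1] after extend(-1): [θ0=270°, θ1=0°, e=0]
[2] after rotate(0, 90): [θ0=270°, θ1=0°, e=0]
[3] after extend(1): [θ0=270°, θ1=0°, e=1]
[4] after extend(1): [θ0=270°, θ1=0°, e=2]
[5] after rotate(1, -90): [θ0=270°, θ1=270°, e=2]

[θ0=270°, θ1=270°, e=2]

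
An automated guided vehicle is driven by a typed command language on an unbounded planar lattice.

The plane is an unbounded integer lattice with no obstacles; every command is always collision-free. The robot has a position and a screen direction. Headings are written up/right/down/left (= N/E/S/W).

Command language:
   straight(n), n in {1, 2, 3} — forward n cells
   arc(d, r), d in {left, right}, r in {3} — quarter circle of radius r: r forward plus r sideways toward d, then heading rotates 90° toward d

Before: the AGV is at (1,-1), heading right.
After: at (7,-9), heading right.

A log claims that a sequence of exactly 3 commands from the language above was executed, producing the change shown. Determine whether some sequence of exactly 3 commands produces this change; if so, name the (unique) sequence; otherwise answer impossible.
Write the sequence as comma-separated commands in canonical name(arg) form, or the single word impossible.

key: heading stays E — rotations cancel among the 3 commands
start: at (1,-1), heading right
1. arc(right, 3) → at (4,-4), heading down
2. straight(2) → at (4,-6), heading down
3. arc(left, 3) → at (7,-9), heading right
all 125 alternatives checked — unique.

arc(right, 3), straight(2), arc(left, 3)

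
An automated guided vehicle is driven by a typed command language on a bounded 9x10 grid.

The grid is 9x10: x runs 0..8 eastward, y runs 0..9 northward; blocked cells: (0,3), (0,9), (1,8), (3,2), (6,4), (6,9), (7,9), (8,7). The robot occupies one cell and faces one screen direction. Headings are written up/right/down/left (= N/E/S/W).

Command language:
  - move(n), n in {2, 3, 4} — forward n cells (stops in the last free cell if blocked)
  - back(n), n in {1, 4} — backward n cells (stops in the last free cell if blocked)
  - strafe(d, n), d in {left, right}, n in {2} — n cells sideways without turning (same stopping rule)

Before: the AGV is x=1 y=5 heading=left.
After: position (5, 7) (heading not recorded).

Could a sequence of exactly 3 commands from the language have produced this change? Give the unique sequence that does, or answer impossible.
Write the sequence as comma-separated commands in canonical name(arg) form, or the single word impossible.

strafe(right, 2), strafe(right, 2), back(4)

key: the second strafe(right, 2) is stopped early by the blocked cell at (1,8)
from: x=1 y=5 heading=left
1. strafe(right, 2) → x=1 y=7 heading=left
2. strafe(right, 2) → x=1 y=7 heading=left
3. back(4) → x=5 y=7 heading=left
all 343 alternatives checked — unique.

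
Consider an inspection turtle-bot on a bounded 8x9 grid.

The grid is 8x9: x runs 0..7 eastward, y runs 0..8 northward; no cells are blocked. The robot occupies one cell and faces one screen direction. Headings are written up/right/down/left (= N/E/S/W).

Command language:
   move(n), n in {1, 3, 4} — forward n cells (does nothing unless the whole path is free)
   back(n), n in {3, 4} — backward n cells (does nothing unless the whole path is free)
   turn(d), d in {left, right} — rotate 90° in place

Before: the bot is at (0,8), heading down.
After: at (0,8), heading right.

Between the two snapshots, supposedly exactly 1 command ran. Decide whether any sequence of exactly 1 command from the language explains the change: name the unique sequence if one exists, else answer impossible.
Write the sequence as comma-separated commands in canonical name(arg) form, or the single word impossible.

key: parked at (0,8) the whole time — nothing moves the robot
initial: at (0,8), heading down
[1] after turn(left): at (0,8), heading right
no other 1-command option fits: unique.

turn(left)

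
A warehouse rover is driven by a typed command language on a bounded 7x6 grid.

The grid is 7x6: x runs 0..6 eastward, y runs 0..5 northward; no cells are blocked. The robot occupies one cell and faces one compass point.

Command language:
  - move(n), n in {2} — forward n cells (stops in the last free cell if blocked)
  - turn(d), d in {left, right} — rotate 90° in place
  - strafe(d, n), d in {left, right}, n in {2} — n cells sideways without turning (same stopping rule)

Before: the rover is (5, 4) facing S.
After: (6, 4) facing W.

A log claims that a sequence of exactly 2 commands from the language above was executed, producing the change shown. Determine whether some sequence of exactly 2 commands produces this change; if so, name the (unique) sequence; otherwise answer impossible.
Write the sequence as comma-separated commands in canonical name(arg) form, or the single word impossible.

key: order matters: swapping strafe(left, 2) and turn(right) lands elsewhere
begin: (5, 4) facing S
step 1 (strafe(left, 2)): (6, 4) facing S
step 2 (turn(right)): (6, 4) facing W
no other 2-command option fits: unique.

strafe(left, 2), turn(right)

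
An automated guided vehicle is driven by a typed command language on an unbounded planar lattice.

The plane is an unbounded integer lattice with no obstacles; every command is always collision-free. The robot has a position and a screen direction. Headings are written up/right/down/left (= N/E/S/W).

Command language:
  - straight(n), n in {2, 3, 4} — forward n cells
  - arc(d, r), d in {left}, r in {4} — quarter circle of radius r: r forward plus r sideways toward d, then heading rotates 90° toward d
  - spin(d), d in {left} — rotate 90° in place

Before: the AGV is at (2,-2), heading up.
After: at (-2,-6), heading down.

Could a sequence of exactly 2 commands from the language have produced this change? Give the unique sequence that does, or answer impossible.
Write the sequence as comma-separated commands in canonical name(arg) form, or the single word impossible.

spin(left), arc(left, 4)

key: order matters: swapping spin(left) and arc(left, 4) lands elsewhere
from: at (2,-2), heading up
t=1 spin(left) ⇒ at (2,-2), heading left
t=2 arc(left, 4) ⇒ at (-2,-6), heading down
no other 2-command option fits: unique.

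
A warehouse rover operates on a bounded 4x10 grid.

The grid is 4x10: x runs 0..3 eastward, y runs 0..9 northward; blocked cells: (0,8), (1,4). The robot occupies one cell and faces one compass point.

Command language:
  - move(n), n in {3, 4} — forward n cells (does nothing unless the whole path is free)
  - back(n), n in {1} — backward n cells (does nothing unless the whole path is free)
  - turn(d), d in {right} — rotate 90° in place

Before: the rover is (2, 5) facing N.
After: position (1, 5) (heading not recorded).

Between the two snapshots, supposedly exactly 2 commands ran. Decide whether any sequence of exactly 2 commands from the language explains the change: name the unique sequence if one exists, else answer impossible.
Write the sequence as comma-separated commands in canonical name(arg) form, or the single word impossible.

turn(right), back(1)

key: order matters: swapping turn(right) and back(1) lands elsewhere
begin: (2, 5) facing N
[1] after turn(right): (2, 5) facing E
[2] after back(1): (1, 5) facing E
all 16 alternatives checked — unique.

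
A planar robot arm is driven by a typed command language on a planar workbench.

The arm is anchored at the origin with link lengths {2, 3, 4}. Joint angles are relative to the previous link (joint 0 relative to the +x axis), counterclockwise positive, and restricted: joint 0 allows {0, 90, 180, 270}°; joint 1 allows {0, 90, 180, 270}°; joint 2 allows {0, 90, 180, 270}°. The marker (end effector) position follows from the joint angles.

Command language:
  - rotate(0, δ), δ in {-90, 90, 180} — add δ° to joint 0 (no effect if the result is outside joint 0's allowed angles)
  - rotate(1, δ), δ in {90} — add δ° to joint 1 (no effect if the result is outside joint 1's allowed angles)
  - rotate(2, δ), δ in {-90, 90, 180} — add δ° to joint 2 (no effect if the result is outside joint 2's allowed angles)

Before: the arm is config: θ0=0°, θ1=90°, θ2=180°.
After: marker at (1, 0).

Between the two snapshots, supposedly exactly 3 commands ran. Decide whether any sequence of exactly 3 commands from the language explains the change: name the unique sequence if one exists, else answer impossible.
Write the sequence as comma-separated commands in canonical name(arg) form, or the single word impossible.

start: config: θ0=0°, θ1=90°, θ2=180°
1. rotate(1, 90) → config: θ0=0°, θ1=180°, θ2=180°
2. rotate(1, 90) → config: θ0=0°, θ1=270°, θ2=180°
3. rotate(1, 90) → config: θ0=0°, θ1=0°, θ2=180°
no other 3-command option fits: unique.

rotate(1, 90), rotate(1, 90), rotate(1, 90)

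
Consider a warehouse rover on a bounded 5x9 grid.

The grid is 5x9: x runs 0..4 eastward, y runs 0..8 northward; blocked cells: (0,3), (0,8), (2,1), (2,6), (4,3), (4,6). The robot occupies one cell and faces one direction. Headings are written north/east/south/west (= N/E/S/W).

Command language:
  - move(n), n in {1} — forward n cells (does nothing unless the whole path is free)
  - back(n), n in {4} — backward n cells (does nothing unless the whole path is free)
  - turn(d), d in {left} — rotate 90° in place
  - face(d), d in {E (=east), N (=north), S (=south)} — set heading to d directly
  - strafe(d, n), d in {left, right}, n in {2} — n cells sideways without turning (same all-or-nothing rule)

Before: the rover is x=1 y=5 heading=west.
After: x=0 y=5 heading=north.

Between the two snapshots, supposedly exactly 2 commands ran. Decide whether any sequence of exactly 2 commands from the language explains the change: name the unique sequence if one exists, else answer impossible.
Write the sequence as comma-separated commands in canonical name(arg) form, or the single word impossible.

move(1), face(N)

key: position moved to (0,5) AND the heading swung to N — translation plus rotation needed
start: x=1 y=5 heading=west
[1] after move(1): x=0 y=5 heading=west
[2] after face(N): x=0 y=5 heading=north
no other 2-command option fits: unique.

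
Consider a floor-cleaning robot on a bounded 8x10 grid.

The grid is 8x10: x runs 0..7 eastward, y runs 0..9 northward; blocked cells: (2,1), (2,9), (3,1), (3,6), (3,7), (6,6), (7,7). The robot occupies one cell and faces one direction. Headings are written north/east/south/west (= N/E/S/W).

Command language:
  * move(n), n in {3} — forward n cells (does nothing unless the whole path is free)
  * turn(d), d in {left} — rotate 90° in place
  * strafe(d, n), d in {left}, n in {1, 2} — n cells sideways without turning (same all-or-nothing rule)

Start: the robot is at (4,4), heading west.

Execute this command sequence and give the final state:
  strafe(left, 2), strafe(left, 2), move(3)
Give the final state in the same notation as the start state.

at (1,0), heading west

start: at (4,4), heading west
1. strafe(left, 2) → at (4,2), heading west
2. strafe(left, 2) → at (4,0), heading west
3. move(3) → at (1,0), heading west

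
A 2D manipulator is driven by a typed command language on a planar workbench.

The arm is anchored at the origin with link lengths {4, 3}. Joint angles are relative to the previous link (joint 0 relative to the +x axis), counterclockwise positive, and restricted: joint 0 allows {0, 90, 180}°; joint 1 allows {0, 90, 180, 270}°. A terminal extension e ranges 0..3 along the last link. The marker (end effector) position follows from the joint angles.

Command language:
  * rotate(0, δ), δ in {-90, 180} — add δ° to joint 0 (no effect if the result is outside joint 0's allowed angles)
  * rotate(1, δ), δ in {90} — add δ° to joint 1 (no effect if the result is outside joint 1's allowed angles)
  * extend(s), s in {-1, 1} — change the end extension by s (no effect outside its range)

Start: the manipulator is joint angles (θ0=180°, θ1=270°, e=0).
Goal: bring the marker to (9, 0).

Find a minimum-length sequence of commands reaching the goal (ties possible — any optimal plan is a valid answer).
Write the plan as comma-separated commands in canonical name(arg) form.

begin: joint angles (θ0=180°, θ1=270°, e=0)
t=1 rotate(0, 180) ⇒ joint angles (θ0=0°, θ1=270°, e=0)
t=2 extend(1) ⇒ joint angles (θ0=0°, θ1=270°, e=1)
t=3 extend(1) ⇒ joint angles (θ0=0°, θ1=270°, e=2)
t=4 rotate(1, 90) ⇒ joint angles (θ0=0°, θ1=0°, e=2)
minimal: 4 command(s), checked below 4.

rotate(0, 180), extend(1), extend(1), rotate(1, 90)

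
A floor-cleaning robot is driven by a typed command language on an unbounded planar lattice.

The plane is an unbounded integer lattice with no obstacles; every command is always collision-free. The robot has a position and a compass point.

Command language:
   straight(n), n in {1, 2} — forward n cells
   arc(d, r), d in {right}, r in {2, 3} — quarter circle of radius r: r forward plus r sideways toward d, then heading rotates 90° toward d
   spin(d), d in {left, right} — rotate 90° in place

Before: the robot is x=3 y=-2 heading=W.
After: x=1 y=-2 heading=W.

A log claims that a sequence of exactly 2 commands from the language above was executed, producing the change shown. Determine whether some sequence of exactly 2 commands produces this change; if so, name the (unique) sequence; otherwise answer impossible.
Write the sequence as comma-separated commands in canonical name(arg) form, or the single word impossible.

straight(1), straight(1)

key: heading stays W — no command in the sequence turns
from: x=3 y=-2 heading=W
t=1 straight(1) ⇒ x=2 y=-2 heading=W
t=2 straight(1) ⇒ x=1 y=-2 heading=W
uniquely the one of 36 2-step routes that fits.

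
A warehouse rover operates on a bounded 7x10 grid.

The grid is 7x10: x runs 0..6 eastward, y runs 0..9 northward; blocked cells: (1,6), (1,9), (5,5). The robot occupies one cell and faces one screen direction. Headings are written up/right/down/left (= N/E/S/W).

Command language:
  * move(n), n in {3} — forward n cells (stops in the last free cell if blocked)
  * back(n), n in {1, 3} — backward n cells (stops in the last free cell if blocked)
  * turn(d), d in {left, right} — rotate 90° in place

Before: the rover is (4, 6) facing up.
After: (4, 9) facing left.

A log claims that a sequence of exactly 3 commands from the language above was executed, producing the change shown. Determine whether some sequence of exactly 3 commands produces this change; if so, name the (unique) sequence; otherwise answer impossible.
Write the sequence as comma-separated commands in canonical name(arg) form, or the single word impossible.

move(3), move(3), turn(left)

key: the second move(3) runs into the grid edge before its full distance
start: (4, 6) facing up
step 1 (move(3)): (4, 9) facing up
step 2 (move(3)): (4, 9) facing up
step 3 (turn(left)): (4, 9) facing left
no other 3-command option fits: unique.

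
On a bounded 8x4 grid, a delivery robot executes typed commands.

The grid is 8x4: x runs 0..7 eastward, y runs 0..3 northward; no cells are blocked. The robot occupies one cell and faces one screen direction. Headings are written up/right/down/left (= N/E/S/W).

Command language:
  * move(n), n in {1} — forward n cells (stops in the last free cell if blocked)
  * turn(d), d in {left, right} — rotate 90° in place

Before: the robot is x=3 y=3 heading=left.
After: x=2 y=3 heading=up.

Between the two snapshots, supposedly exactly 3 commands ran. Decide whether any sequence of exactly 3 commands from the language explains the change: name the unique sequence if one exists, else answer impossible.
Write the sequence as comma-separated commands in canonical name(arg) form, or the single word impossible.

key: the second move(1) runs into the grid edge before its full distance
begin: x=3 y=3 heading=left
step 1 (move(1)): x=2 y=3 heading=left
step 2 (turn(right)): x=2 y=3 heading=up
step 3 (move(1)): x=2 y=3 heading=up
no other 3-command option fits: unique.

move(1), turn(right), move(1)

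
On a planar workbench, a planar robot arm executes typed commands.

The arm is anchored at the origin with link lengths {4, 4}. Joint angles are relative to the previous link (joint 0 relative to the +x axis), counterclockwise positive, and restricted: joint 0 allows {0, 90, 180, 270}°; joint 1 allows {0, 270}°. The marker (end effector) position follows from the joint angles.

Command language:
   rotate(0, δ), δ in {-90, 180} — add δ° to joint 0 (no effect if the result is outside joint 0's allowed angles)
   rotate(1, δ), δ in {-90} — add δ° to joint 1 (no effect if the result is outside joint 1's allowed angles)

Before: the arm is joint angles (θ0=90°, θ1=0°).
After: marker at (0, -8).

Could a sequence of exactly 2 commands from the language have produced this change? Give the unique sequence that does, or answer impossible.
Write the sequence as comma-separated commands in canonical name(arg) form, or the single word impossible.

from: joint angles (θ0=90°, θ1=0°)
[1] after rotate(0, -90): joint angles (θ0=0°, θ1=0°)
[2] after rotate(0, -90): joint angles (θ0=270°, θ1=0°)
all 9 alternatives checked — unique.

rotate(0, -90), rotate(0, -90)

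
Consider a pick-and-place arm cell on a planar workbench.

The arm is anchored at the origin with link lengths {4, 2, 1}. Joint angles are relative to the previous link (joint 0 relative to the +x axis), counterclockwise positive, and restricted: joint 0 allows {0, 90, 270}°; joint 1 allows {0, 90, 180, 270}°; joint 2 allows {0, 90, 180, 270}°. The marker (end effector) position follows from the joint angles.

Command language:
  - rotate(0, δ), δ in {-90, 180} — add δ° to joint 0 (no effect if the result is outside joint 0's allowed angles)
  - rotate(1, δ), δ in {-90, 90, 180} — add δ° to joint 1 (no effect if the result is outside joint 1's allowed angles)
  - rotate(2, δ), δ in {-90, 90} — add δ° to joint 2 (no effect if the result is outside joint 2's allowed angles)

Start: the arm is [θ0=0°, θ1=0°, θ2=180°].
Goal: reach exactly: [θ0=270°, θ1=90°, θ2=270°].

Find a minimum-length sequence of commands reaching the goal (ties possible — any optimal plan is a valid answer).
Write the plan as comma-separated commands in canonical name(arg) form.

rotate(0, -90), rotate(2, 90), rotate(1, 90)

t0: [θ0=0°, θ1=0°, θ2=180°]
1. rotate(0, -90) → [θ0=270°, θ1=0°, θ2=180°]
2. rotate(2, 90) → [θ0=270°, θ1=0°, θ2=270°]
3. rotate(1, 90) → [θ0=270°, θ1=90°, θ2=270°]
minimal: 3 command(s), checked below 3.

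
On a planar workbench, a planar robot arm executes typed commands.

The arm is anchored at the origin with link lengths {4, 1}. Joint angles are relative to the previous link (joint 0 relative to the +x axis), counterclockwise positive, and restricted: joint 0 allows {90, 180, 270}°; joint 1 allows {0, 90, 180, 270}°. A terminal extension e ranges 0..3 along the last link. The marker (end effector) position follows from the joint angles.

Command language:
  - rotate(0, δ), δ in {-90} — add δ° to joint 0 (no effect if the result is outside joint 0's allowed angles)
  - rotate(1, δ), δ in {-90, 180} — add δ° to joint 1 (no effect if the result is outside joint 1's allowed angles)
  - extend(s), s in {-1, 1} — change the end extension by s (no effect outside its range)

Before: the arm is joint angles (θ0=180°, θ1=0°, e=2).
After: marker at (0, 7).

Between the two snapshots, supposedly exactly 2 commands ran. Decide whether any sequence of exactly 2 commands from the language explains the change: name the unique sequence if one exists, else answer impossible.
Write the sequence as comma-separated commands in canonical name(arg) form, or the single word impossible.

rotate(0, -90), rotate(0, -90)

t0: joint angles (θ0=180°, θ1=0°, e=2)
t=1 rotate(0, -90) ⇒ joint angles (θ0=90°, θ1=0°, e=2)
t=2 rotate(0, -90) ⇒ joint angles (θ0=90°, θ1=0°, e=2)
no rival 2-sequence matches.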